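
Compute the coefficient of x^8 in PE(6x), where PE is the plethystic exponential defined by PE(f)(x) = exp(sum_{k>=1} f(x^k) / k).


With f(x) = 6x, the exponent is sum_{k>=1} 6 x^k / k = 6 * (-ln(1 - x)). Exponentiating:
PE(6x) = exp(-6 ln(1 - x)) = 1/(1 - x)^6.
By the negative binomial expansion, [x^n] 1/(1 - x)^6 = C(n + 5, 5).
For n = 8: C(13, 5) = 1287.

1287


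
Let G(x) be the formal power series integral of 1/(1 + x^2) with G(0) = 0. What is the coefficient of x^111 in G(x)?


1/(1 + x^2) = sum_{j>=0} (-1)^j x^(2j). Integrating termwise with G(0) = 0:
G(x) = sum_{j>=0} (-1)^j x^(2j+1) / (2j+1) = arctan(x).
Only odd powers are nonzero. For x^111 write 111 = 2*55 + 1, giving
(-1)^55 / 111 = -1/111 = -1/111.

-1/111


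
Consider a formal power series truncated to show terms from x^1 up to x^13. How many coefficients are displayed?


From x^1 to x^13 inclusive, the count is 13 - 1 + 1 = 13.

13


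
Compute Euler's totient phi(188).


phi(n) counts integers in [1, n] coprime to n. Using the multiplicative formula phi(n) = n * prod_{p | n} (1 - 1/p):
188 = 2^2 * 47, so
phi(188) = 188 * (1 - 1/2) * (1 - 1/47) = 92.

92


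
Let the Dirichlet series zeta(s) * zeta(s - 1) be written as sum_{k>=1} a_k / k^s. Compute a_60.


Convolution gives a_k = sum_{d | k} d * 1 = sum_{d | k} d = sigma(k), the sum of positive divisors of k.
For k = 60, the divisors are 1, 2, 3, 4, 5, 6, 10, 12, 15, 20, 30, 60, so
sigma(60) = 1 + 2 + 3 + 4 + 5 + 6 + 10 + 12 + 15 + 20 + 30 + 60 = 168.

168


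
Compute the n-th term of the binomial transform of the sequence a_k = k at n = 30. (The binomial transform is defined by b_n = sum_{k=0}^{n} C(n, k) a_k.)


With a_k = k, b_n = sum_{k=0}^{n} C(n, k) k. Using k * C(n, k) = n * C(n-1, k-1) gives b_n = n * sum_{k>=1} C(n-1, k-1) = n * 2^(n-1).
For n = 30: 30 * 2^29 = 30 * 536870912 = 16106127360.

16106127360


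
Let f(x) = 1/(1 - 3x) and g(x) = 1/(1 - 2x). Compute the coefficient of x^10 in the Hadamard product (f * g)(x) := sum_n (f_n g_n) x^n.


f has coefficients f_k = 3^k and g has coefficients g_k = 2^k, so the Hadamard product has coefficient (f*g)_k = 3^k * 2^k = 6^k.
For k = 10: 6^10 = 60466176.

60466176


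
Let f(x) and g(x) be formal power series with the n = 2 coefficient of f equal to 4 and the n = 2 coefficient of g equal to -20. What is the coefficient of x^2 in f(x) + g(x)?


Addition of formal power series is termwise.
The coefficient of x^2 in f + g = 4 + -20
= -16

-16


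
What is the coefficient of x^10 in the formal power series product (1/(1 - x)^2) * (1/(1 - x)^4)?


Combine the factors: (1/(1 - x)^2) * (1/(1 - x)^4) = 1/(1 - x)^6.
Then use 1/(1 - x)^r = sum_{k>=0} C(k + r - 1, r - 1) x^k with r = 6 and k = 10:
C(15, 5) = 3003.

3003


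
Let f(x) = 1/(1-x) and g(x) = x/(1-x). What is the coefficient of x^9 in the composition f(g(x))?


First simplify the composition: f(g(x)) = 1/(1 - x/(1-x)) = (1-x)/((1-x) - x) = (1-x)/(1-2x).
Now extract the coefficient. Write (1-x)/(1-2x) = 1/(1-2x) - x/(1-2x).
The coefficient of x^n in 1/(1-2x) is 2^n, and in x/(1-2x) is 2^(n-1) (for n >= 1).
So the coefficient of x^9 is 2^9 - 2^8 = 512 - 256 = 256.

256


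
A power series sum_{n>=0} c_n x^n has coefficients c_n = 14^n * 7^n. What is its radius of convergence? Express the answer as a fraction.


By the root test (Cauchy-Hadamard), the radius is R = 1 / limsup_n |c_n|^(1/n).
Here |c_n|^(1/n) = (14^n * 7^n)^(1/n) = 14 * 7 = 98 for all n.
So R = 1/98 = 1/98.

1/98


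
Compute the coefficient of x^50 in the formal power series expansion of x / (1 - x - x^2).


Let f(x) = sum_{k>=0} a_k x^k. Multiplying f(x) * (1 - x - x^2) = x and matching coefficients gives a_0 = 0, a_1 = 1, and a_k = a_{k-1} + a_{k-2} for k >= 2. These are the Fibonacci numbers F_k.
Iterating from F_0 = 0, F_1 = 1:
F_0=0, F_1=1, F_2=1, F_3=2, F_4=3, F_5=5, F_6=8, F_7=13, F_8=21, F_9=34, ...
F_50 = 12586269025.

12586269025


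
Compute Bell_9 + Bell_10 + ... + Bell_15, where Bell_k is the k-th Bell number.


Recall Bell_k counts set partitions of a k-set (with Bell_0 = 1 by convention).
Bell_9 through Bell_15: 21147, 115975, 678570, 4213597, 27644437, 190899322, 1382958545
Sum = 21147 + 115975 + 678570 + 4213597 + 27644437 + 190899322 + 1382958545 = 1606531593.

1606531593


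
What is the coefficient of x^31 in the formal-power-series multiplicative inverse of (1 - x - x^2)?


Let the inverse be f(x) = sum_{k>=0} a_k x^k. From f(x) * (1 - x - x^2) = 1 and matching coefficients:
 x^0: a_0 = 1.
 x^1: a_1 - a_0 = 0, so a_1 = 1.
 x^k (k >= 2): a_k - a_{k-1} - a_{k-2} = 0, i.e. a_k = a_{k-1} + a_{k-2}.
This is the Fibonacci-type recurrence shifted so that a_0 = a_1 = 1.
Iterating: a_0=1, a_1=1, a_2=2, a_3=3, a_4=5, a_5=8, a_6=13, a_7=21, a_8=34, a_9=55, ...
a_31 = 2178309.

2178309


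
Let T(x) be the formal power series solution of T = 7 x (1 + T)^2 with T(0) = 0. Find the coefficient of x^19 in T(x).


Apply the Lagrange inversion formula: if T = 7 x * phi(T) with phi(t) = (1 + t)^2, then [x^n] T = 7^n * (1/n) [t^(n-1)] phi(t)^n = 7^n * (1/n) [t^(n-1)] (1 + t)^(2n) = 7^n * (1/n) C(2n, n-1).
Using the identity C(2n, n-1) = C(2n, n) * n / (n+1), the unscaled factor equals C(2n, n) / (n+1) = C_n, the n-th Catalan number.
For n = 19: C_19 = C(38, 19) / 20 = 35345263800/20 = 1767263190.
With the 7^19 = 11398895185373143 factor, the coefficient is 11398895185373143 * 1767263190 = 20144847867778182038506170.

20144847867778182038506170


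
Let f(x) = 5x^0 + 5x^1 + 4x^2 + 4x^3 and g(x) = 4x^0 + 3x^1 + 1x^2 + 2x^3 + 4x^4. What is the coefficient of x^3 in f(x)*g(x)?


Cauchy product at x^3:
5*2 + 5*1 + 4*3 + 4*4
= 43

43


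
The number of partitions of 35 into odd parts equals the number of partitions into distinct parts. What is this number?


Computing partitions of 35 into odd parts (1, 3, 5, ...):
Using the generating function prod_{k>=0} 1/(1-x^(2k+1)),
the count is 585

585


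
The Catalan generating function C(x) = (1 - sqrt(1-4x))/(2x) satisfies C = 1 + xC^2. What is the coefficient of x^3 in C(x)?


Substituting x -> x scales the n-th coefficient by 1, so [x^3] C(x) = C_3.
C_3 = C(2*3, 3)/(4) = 20/4 = 5.
= 5.

5


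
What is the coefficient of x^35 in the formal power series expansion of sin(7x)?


The Maclaurin series is sin(t) = sum_{k>=0} (-1)^k t^(2k+1) / (2k+1)!, so substituting t = 7x, only odd powers of x are nonzero, with coefficient of x^(2k+1) equal to (-1)^k 7^(2k+1) / (2k+1)!.
Write 35 = 2*17 + 1, giving the coefficient (-1)^17 * 7^35 / 35! = -378818692265664781682717625943/10333147966386144929666651337523200000000 = -22539340290692258087863249/614812159599342234168301977600000000.

-22539340290692258087863249/614812159599342234168301977600000000


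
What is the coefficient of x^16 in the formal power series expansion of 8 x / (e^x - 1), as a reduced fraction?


The exponential generating function for Bernoulli numbers is
x / (e^x - 1) = sum_{k>=0} B_k x^k / k!.
So the coefficient of x^16 in 8 x / (e^x - 1) is 8 B_16 / 16!.
Computing: B_16 = -3617/510, 16! = 20922789888000, giving
8 * -3617/510 / 20922789888000 = -3617/1333827855360000.

-3617/1333827855360000


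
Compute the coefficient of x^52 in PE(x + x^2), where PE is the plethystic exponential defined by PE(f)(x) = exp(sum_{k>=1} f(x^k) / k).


With f(x) = x + x^2, the exponent is sum_{k>=1} (x^k + x^(2k)) / k = -ln(1 - x) - ln(1 - x^2). Exponentiating:
PE(x + x^2) = 1 / ((1 - x)(1 - x^2)).
This is the generating function for partitions of n into parts of size 1 or 2. The number of 2's can be any j in 0..26, and the rest are 1's, so
[x^52] = floor(52/2) + 1 = 27.

27


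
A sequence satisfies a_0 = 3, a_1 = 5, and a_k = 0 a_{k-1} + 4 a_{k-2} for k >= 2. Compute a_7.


The characteristic equation is t^2 - 0 t - 4 = 0, with roots r_1 = 2 and r_2 = -2 (so c_1 = r_1 + r_2, c_2 = -r_1 r_2 as required).
One can use the closed form a_n = A r_1^n + B r_2^n, but direct iteration is more reliable:
a_0 = 3, a_1 = 5, a_2 = 12, a_3 = 20, a_4 = 48, a_5 = 80, a_6 = 192, a_7 = 320.
So a_7 = 320.

320


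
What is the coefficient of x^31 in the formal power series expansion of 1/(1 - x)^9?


The negative binomial / multiset identity is
1/(1 - x)^r = sum_{k>=0} C(k + r - 1, r - 1) x^k.
Here r = 9 and k = 31, so the coefficient is
C(31 + 8, 8) = C(39, 8)
= 61523748

61523748


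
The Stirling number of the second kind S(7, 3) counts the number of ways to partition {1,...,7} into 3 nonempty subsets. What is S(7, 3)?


Using the explicit formula S(n,k) = (1/k!) sum_{j=0}^{k} (-1)^(k-j) C(k,j) j^n:
S(7, 3) = 301
Equivalently, S(n,k) is n! times the coefficient of x^n in the EGF (e^x - 1)^k / k!.

301


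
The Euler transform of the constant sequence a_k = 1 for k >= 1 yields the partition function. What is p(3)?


The Euler transform converts the sequence a_k = 1 into the number of integer partitions.
Using the recurrence or dynamic programming:
p(3) = 3

3


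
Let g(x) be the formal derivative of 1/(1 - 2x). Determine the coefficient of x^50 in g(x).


Differentiate termwise: d/dx sum_{k>=0} 2^k x^k = sum_{k>=1} k 2^k x^(k-1) = sum_{j>=0} (j+1) 2^(j+1) x^j.
Equivalently, d/dx [1/(1 - 2x)] = 2/(1 - 2x)^2.
For j = 50: 51 * 2^51 = 51 * 2251799813685248 = 114841790497947648.

114841790497947648


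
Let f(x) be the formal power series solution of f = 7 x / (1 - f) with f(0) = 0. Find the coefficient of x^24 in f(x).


Apply Lagrange inversion: f = 7 x * phi(f) with phi(t) = 1/(1 - t), so
[x^n] f = 7^n * (1/n) [t^(n-1)] phi(t)^n = 7^n * (1/n) [t^(n-1)] (1 - t)^(-n) = 7^n * (1/n) C(2n - 2, n - 1) = 7^n * C_{n-1}.
For n = 24: C_23 = C(46, 23) / 24 = 8233430727600/24 = 343059613650.
With the 7^24 = 191581231380566414401 factor, the coefficient is 191581231380566414401 * 343059613650 = 65723783220008370242572856173650.

65723783220008370242572856173650


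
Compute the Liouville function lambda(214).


The Liouville function is lambda(k) = (-1)^Omega(k), where Omega(k) counts the prime factors of k with multiplicity.
Factoring: 214 = 2 * 107, so Omega(214) = 2.
lambda(214) = (-1)^2 = 1.

1


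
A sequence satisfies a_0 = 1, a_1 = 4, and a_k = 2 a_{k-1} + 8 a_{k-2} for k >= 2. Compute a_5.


The characteristic equation is t^2 - 2 t - 8 = 0, with roots r_1 = 4 and r_2 = -2 (so c_1 = r_1 + r_2, c_2 = -r_1 r_2 as required).
One can use the closed form a_n = A r_1^n + B r_2^n, but direct iteration is more reliable:
a_0 = 1, a_1 = 4, a_2 = 16, a_3 = 64, a_4 = 256, a_5 = 1024.
So a_5 = 1024.

1024


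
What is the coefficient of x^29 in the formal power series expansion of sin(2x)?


The Maclaurin series is sin(t) = sum_{k>=0} (-1)^k t^(2k+1) / (2k+1)!, so substituting t = 2x, only odd powers of x are nonzero, with coefficient of x^(2k+1) equal to (-1)^k 2^(2k+1) / (2k+1)!.
Write 29 = 2*14 + 1, giving the coefficient (-1)^14 * 2^29 / 29! = 536870912/8841761993739701954543616000000 = 16/263505041412702261046875.

16/263505041412702261046875


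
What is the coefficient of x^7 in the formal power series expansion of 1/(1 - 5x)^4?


The general identity 1/(1 - c x)^r = sum_{k>=0} c^k C(k + r - 1, r - 1) x^k follows by substituting y = c x into 1/(1 - y)^r = sum_{k>=0} C(k + r - 1, r - 1) y^k.
For c = 5, r = 4, k = 7:
5^7 * C(10, 3) = 78125 * 120 = 9375000.

9375000


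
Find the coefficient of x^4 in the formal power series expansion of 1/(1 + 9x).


Write 1/(1 + c x) = 1/(1 - (-c) x) and apply the geometric-series identity
1/(1 - y) = sum_{k>=0} y^k to get 1/(1 + c x) = sum_{k>=0} (-c)^k x^k.
So the coefficient of x^k is (-c)^k = (-1)^k * c^k.
Here c = 9 and k = 4:
(-9)^4 = 1 * 6561 = 6561

6561


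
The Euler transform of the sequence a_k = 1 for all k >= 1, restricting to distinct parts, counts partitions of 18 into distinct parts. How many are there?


Partitions of 18 into distinct parts can be computed via generating function.
Product (1+x)(1+x^2)(1+x^3)...
The coefficient of x^18 = 46

46


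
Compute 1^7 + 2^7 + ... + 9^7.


This power sum has a closed form given by Faulhaber's formula
sum_{k=1}^{m} k^p = (1 / (p + 1)) * sum_{j=0}^{p} C(p + 1, j) B_j m^(p + 1 - j),
but for small m direct computation is fastest:
1 + 128 + 2187 + 16384 + 78125 + 279936 + 823543 + 2097152 + 4782969 = 8080425.

8080425


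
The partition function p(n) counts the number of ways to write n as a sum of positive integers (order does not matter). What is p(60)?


Using the generating function prod_{k>=1} 1/(1-x^k), we compute p(60).
By dynamic programming over parts 1 through 60:
p(60) = 966467

966467


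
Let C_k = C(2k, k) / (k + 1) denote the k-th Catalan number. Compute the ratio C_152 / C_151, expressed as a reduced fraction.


Using C_k = (2k)! / (k! (k+1)!), the ratio C_{k+1}/C_k simplifies to
C_{k+1}/C_k = [(2k+2)! / ((k+1)! (k+2)!)] * [k! (k+1)! / (2k)!]
 = (2k+2)(2k+1) / ((k+1)(k+2)) = 2(2k+1) / (k+2).
For k = 151: 2(2*151 + 1) / (151 + 2) = 606/153 = 202/51.

202/51


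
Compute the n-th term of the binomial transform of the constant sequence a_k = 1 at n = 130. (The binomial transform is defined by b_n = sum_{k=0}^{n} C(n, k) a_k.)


With a_k = 1 for all k, b_n = sum_{k=0}^{n} C(n, k) = 2^n by the binomial theorem.
For n = 130: 2^130 = 1361129467683753853853498429727072845824.

1361129467683753853853498429727072845824


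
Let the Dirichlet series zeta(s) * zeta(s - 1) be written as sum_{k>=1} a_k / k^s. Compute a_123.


Convolution gives a_k = sum_{d | k} d * 1 = sum_{d | k} d = sigma(k), the sum of positive divisors of k.
For k = 123, the divisors are 1, 3, 41, 123, so
sigma(123) = 1 + 3 + 41 + 123 = 168.

168


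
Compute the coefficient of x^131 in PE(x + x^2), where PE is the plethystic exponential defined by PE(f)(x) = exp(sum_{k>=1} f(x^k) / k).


With f(x) = x + x^2, the exponent is sum_{k>=1} (x^k + x^(2k)) / k = -ln(1 - x) - ln(1 - x^2). Exponentiating:
PE(x + x^2) = 1 / ((1 - x)(1 - x^2)).
This is the generating function for partitions of n into parts of size 1 or 2. The number of 2's can be any j in 0..65, and the rest are 1's, so
[x^131] = floor(131/2) + 1 = 66.

66


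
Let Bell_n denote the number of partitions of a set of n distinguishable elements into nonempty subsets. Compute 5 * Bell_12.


Bell_12 can be computed from the Bell triangle or from Dobinski's identity Bell_n = (1/e) * sum_{k>=0} k^n / k!.
Computing Bell_12 = 4213597.
Then 5 * 4213597 = 21067985.

21067985


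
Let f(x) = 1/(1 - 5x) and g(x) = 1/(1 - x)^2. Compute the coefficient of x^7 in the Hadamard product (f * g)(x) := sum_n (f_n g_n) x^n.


f has coefficients f_k = 5^k. For g = 1/(1 - x)^2 the coefficient is g_k = C(k + 1, 1) = k + 1. The Hadamard coefficient is (f * g)_k = 5^k * (k + 1).
For k = 7: 5^7 * 8 = 78125 * 8 = 625000.

625000


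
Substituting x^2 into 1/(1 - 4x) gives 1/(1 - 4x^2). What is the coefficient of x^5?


Since 1/(1 - 4x^2) only has even powers of x,
the coefficient of x^5 (odd) is 0.

0


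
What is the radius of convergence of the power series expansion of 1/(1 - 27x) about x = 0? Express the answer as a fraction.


Expanding 1/(1 - 27x) = sum_{k>=0} 27^k x^k, the series converges when |27x| < 1, i.e., |x| < 1/27.
So the radius of convergence is 1/27 = 1/27.

1/27


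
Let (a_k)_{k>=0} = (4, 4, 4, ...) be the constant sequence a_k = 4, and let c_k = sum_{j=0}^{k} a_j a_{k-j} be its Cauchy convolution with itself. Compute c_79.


Since a_j = 4 for all j >= 0, the convolution sum becomes
c_k = sum_{j=0}^{k} 4 * 4 = 16 * (k + 1).
Equivalently, the generating function of (a_k) is 4/(1 - x) and its square is 16/(1 - x)^2 = sum_{k>=0} 16(k + 1) x^k.
For k = 79: 16 * 80 = 1280.

1280


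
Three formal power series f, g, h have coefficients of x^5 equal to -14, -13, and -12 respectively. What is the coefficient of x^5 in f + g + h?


Series addition is componentwise:
-14 + -13 + -12
= -39

-39


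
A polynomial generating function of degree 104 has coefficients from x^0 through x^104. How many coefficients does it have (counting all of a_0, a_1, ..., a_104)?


A polynomial of degree 104 takes the form a_0 + a_1 x + ... + a_104 x^104.
The number of coefficients is 104 + 1 = 105.

105


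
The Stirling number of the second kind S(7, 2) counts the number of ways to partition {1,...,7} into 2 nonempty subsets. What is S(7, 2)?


Using the explicit formula S(n,k) = (1/k!) sum_{j=0}^{k} (-1)^(k-j) C(k,j) j^n:
S(7, 2) = 63
Equivalently, S(n,k) is n! times the coefficient of x^n in the EGF (e^x - 1)^k / k!.

63


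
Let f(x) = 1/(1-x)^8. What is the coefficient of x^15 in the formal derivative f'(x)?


Differentiate: d/dx [ 1/(1-x)^r ] = r / (1-x)^(r+1).
Here r = 8, so f'(x) = 8 / (1-x)^9.
The expansion of 1/(1-x)^(r+1) has coefficient of x^n equal to C(n+r, r).
So the coefficient of x^15 in f'(x) is
8 * C(23, 8) = 8 * 490314 = 3922512

3922512


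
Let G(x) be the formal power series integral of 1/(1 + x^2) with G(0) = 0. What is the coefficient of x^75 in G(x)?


1/(1 + x^2) = sum_{j>=0} (-1)^j x^(2j). Integrating termwise with G(0) = 0:
G(x) = sum_{j>=0} (-1)^j x^(2j+1) / (2j+1) = arctan(x).
Only odd powers are nonzero. For x^75 write 75 = 2*37 + 1, giving
(-1)^37 / 75 = -1/75 = -1/75.

-1/75


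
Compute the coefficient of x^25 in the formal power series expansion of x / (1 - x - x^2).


Let f(x) = sum_{k>=0} a_k x^k. Multiplying f(x) * (1 - x - x^2) = x and matching coefficients gives a_0 = 0, a_1 = 1, and a_k = a_{k-1} + a_{k-2} for k >= 2. These are the Fibonacci numbers F_k.
Iterating from F_0 = 0, F_1 = 1:
F_0=0, F_1=1, F_2=1, F_3=2, F_4=3, F_5=5, F_6=8, F_7=13, F_8=21, F_9=34, ...
F_25 = 75025.

75025


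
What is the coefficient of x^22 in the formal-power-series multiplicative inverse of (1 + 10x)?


The inverse is 1/(1 + 10x). Apply the geometric identity 1/(1 - y) = sum_{k>=0} y^k with y = -10x:
1/(1 + 10x) = sum_{k>=0} (-10)^k x^k.
So the coefficient of x^22 is (-10)^22 = 10000000000000000000000.

10000000000000000000000


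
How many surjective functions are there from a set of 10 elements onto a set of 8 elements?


By inclusion-exclusion on which target elements are missed, the number of surjections from an n-set onto a k-set is
surj(n, k) = sum_{j=0}^{k} (-1)^j C(k, j) (k - j)^n.
Equivalently surj(n, k) = k! * S(n, k), where S(n, k) is the Stirling number of the second kind.
For n = 10, k = 8:
S(10, 8) = 750, so
surj = 8! * 750 = 40320 * 750 = 30240000.

30240000


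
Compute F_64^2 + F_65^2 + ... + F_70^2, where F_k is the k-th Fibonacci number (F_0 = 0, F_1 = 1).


There is a standard identity sum_{k=0}^{N} F_k^2 = F_N * F_{N+1} (proved inductively from the telescoping relation F_k^2 = F_k F_{k+1} - F_{k-1} F_k). Then
sum_{k=64}^{70} F_k^2 = F_70 F_71 - F_63 F_64.
Computing: F_70 = 190392490709135, F_71 = 308061521170129, F_63 = 6557470319842, F_64 = 10610209857723.
Sum = 190392490709135 * 308061521170129 - 6557470319842 * 10610209857723 = 58583024170996467164065588649.

58583024170996467164065588649


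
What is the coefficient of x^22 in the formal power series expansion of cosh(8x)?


The Maclaurin series is cosh(t) = sum_{m>=0} t^(2m) / (2m)!, so substituting t = 8x, only even powers of x are nonzero, with coefficient of x^(2m) equal to 8^(2m) / (2m)!.
For x^22 the coefficient is 8^22/22! = 73786976294838206464/1124000727777607680000 = 140737488355328/2143861251406875.

140737488355328/2143861251406875


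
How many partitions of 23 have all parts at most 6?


Using the generating function (1-x)^(-1)(1-x^2)^(-1)...(1-x^6)^(-1),
the coefficient of x^23 counts these restricted partitions.
Result = 454

454


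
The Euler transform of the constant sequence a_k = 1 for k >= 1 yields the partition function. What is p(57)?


The Euler transform converts the sequence a_k = 1 into the number of integer partitions.
Using the recurrence or dynamic programming:
p(57) = 614154

614154


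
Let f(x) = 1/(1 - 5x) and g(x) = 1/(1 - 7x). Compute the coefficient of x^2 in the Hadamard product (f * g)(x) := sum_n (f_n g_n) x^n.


f has coefficients f_k = 5^k and g has coefficients g_k = 7^k, so the Hadamard product has coefficient (f*g)_k = 5^k * 7^k = 35^k.
For k = 2: 35^2 = 1225.

1225


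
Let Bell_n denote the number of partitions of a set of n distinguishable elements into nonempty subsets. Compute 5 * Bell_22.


Bell_22 can be computed from the Bell triangle or from Dobinski's identity Bell_n = (1/e) * sum_{k>=0} k^n / k!.
Computing Bell_22 = 4506715738447323.
Then 5 * 4506715738447323 = 22533578692236615.

22533578692236615


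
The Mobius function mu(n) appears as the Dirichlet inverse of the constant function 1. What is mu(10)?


10 = 2 * 5 (all distinct primes).
mu(10) = (-1)^2 = 1

1


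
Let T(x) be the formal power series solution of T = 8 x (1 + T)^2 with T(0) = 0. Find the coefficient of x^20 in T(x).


Apply the Lagrange inversion formula: if T = 8 x * phi(T) with phi(t) = (1 + t)^2, then [x^n] T = 8^n * (1/n) [t^(n-1)] phi(t)^n = 8^n * (1/n) [t^(n-1)] (1 + t)^(2n) = 8^n * (1/n) C(2n, n-1).
Using the identity C(2n, n-1) = C(2n, n) * n / (n+1), the unscaled factor equals C(2n, n) / (n+1) = C_n, the n-th Catalan number.
For n = 20: C_20 = C(40, 20) / 21 = 137846528820/21 = 6564120420.
With the 8^20 = 1152921504606846976 factor, the coefficient is 1152921504606846976 * 6564120420 = 7567915591046928306976849920.

7567915591046928306976849920


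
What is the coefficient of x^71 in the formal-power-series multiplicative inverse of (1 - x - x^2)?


Let the inverse be f(x) = sum_{k>=0} a_k x^k. From f(x) * (1 - x - x^2) = 1 and matching coefficients:
 x^0: a_0 = 1.
 x^1: a_1 - a_0 = 0, so a_1 = 1.
 x^k (k >= 2): a_k - a_{k-1} - a_{k-2} = 0, i.e. a_k = a_{k-1} + a_{k-2}.
This is the Fibonacci-type recurrence shifted so that a_0 = a_1 = 1.
Iterating: a_0=1, a_1=1, a_2=2, a_3=3, a_4=5, a_5=8, a_6=13, a_7=21, a_8=34, a_9=55, ...
a_71 = 498454011879264.

498454011879264


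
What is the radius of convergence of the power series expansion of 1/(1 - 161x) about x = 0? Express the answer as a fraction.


Expanding 1/(1 - 161x) = sum_{k>=0} 161^k x^k, the series converges when |161x| < 1, i.e., |x| < 1/161.
So the radius of convergence is 1/161 = 1/161.

1/161


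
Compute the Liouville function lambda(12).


The Liouville function is lambda(k) = (-1)^Omega(k), where Omega(k) counts the prime factors of k with multiplicity.
Factoring: 12 = 2 * 2 * 3, so Omega(12) = 3.
lambda(12) = (-1)^3 = -1.

-1


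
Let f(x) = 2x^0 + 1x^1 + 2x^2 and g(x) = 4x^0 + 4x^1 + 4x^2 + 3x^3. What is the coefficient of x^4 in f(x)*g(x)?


Cauchy product at x^4:
1*3 + 2*4
= 11

11


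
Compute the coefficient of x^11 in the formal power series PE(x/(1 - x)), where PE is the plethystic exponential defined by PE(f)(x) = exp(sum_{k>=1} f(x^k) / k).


For f(x) = x/(1 - x) we have
sum_{k>=1} f(x^k) / k = sum_{k>=1} (1/k) * x^k / (1 - x^k) = sum_{k, m >= 1} x^(k m) / k,
which after exponentiating simplifies to
PE(x/(1 - x)) = prod_{k>=1} 1 / (1 - x^k).
This is the generating function for the partition function p(n), so the coefficient of x^11 is p(11).
Computing p(11) by dynamic programming over parts 1, 2, ..., 11: p(11) = 56.

56


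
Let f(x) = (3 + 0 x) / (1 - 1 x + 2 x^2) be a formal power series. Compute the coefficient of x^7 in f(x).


Write f(x) = sum_{k>=0} a_k x^k. Multiplying both sides by 1 - 1 x + 2 x^2 gives
(1 - 1 x + 2 x^2) sum_{k>=0} a_k x^k = 3 + 0 x.
Matching coefficients:
 x^0: a_0 = 3
 x^1: a_1 - 1 a_0 = 0  =>  a_1 = 1*3 + 0 = 3
 x^k (k >= 2): a_k = 1 a_{k-1} - 2 a_{k-2}.
Iterating: a_2 = -3, a_3 = -9, a_4 = -3, a_5 = 15, a_6 = 21, a_7 = -9.
So the coefficient of x^7 is -9.

-9


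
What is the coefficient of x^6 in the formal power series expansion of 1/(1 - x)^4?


The expansion 1/(1 - x)^r = sum_{k>=0} C(k + r - 1, r - 1) x^k follows from the multiset / negative-binomial theorem (or from repeated differentiation of the geometric series).
For r = 4 and k = 6:
C(9, 3) = 362880 / (6 * 720) = 84.

84


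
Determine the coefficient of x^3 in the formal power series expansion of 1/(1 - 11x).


The geometric series identity gives 1/(1 - c x) = sum_{k>=0} c^k x^k, so the coefficient of x^k is c^k.
Here c = 11 and k = 3.
Computing: 11^3 = 1331

1331


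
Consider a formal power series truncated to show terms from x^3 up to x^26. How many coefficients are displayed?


From x^3 to x^26 inclusive, the count is 26 - 3 + 1 = 24.

24


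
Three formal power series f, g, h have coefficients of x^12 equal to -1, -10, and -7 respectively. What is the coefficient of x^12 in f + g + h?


Series addition is componentwise:
-1 + -10 + -7
= -18

-18


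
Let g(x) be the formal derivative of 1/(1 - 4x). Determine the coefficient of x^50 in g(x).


Differentiate termwise: d/dx sum_{k>=0} 4^k x^k = sum_{k>=1} k 4^k x^(k-1) = sum_{j>=0} (j+1) 4^(j+1) x^j.
Equivalently, d/dx [1/(1 - 4x)] = 4/(1 - 4x)^2.
For j = 50: 51 * 4^51 = 51 * 5070602400912917605986812821504 = 258600722446558797905327453896704.

258600722446558797905327453896704


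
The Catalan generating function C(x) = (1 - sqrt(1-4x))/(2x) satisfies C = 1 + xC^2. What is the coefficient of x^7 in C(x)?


Substituting x -> x scales the n-th coefficient by 1, so [x^7] C(x) = C_7.
C_7 = C(2*7, 7)/(8) = 3432/8 = 429.
= 429.

429


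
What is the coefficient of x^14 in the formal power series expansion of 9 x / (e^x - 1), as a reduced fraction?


The exponential generating function for Bernoulli numbers is
x / (e^x - 1) = sum_{k>=0} B_k x^k / k!.
So the coefficient of x^14 in 9 x / (e^x - 1) is 9 B_14 / 14!.
Computing: B_14 = 7/6, 14! = 87178291200, giving
9 * 7/6 / 87178291200 = 1/8302694400.

1/8302694400


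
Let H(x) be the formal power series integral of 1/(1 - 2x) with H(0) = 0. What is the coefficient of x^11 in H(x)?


1/(1 - 2x) = sum_{k>=0} 2^k x^k. Integrating termwise with H(0) = 0:
H(x) = sum_{k>=0} 2^k x^(k+1) / (k+1) = sum_{m>=1} 2^(m-1) x^m / m.
For m = 11: 2^10/11 = 1024/11 = 1024/11.

1024/11


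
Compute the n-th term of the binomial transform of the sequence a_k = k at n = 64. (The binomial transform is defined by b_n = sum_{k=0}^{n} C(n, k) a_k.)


With a_k = k, b_n = sum_{k=0}^{n} C(n, k) k. Using k * C(n, k) = n * C(n-1, k-1) gives b_n = n * sum_{k>=1} C(n-1, k-1) = n * 2^(n-1).
For n = 64: 64 * 2^63 = 64 * 9223372036854775808 = 590295810358705651712.

590295810358705651712


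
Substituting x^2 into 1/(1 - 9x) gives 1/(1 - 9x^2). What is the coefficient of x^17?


Since 1/(1 - 9x^2) only has even powers of x,
the coefficient of x^17 (odd) is 0.

0


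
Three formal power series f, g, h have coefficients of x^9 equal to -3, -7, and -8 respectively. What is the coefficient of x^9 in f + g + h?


Series addition is componentwise:
-3 + -7 + -8
= -18

-18


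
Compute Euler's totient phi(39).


phi(n) counts integers in [1, n] coprime to n. Using the multiplicative formula phi(n) = n * prod_{p | n} (1 - 1/p):
39 = 3 * 13, so
phi(39) = 39 * (1 - 1/3) * (1 - 1/13) = 24.

24


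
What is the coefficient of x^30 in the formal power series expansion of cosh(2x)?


The Maclaurin series is cosh(t) = sum_{m>=0} t^(2m) / (2m)!, so substituting t = 2x, only even powers of x are nonzero, with coefficient of x^(2m) equal to 2^(2m) / (2m)!.
For x^30 the coefficient is 2^30/30! = 1073741824/265252859812191058636308480000000 = 16/3952575621190533915703125.

16/3952575621190533915703125


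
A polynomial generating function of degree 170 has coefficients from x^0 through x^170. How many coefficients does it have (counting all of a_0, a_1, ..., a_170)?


A polynomial of degree 170 takes the form a_0 + a_1 x + ... + a_170 x^170.
The number of coefficients is 170 + 1 = 171.

171


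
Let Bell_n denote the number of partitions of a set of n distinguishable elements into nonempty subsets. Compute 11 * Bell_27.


Bell_27 can be computed from the Bell triangle or from Dobinski's identity Bell_n = (1/e) * sum_{k>=0} k^n / k!.
Computing Bell_27 = 545717047936059989389.
Then 11 * 545717047936059989389 = 6002887527296659883279.

6002887527296659883279


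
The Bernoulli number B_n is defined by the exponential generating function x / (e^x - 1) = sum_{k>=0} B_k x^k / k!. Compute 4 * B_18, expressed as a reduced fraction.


Bernoulli numbers can also be computed recursively via B_0 = 1 and sum_{j=0}^{m} C(m+1, j) B_j = 0 for m >= 1. Odd-index Bernoulli numbers vanish for k >= 3.
Computing B_18 = 43867/798, so 4 * B_18 = 4 * 43867/798 = 87734/399.

87734/399


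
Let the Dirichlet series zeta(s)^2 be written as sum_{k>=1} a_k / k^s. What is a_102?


The Dirichlet convolution of the constant function 1 with itself gives (1 * 1)(k) = sum_{d | k} 1 = d(k), the number of positive divisors of k.
Since zeta(s) = sum_{k>=1} 1/k^s, we have zeta(s)^2 = sum_{k>=1} d(k)/k^s, so a_k = d(k).
For k = 102: the divisors are 1, 2, 3, 6, 17, 34, 51, 102.
Count = 8.

8


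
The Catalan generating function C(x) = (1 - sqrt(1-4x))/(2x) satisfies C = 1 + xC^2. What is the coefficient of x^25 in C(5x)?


Substituting x -> 5x scales the n-th coefficient by 5^n, so [x^25] C(5x) = 5^25 * C_25.
C_25 = C(2*25, 25)/(26) = 126410606437752/26 = 4861946401452.
So 5^25 * 4861946401452 = 298023223876953125 * 4861946401452 = 1448972940877676010131835937500.

1448972940877676010131835937500


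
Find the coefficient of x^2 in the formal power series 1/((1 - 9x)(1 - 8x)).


By partial fractions or Cauchy convolution:
The coefficient equals sum_{k=0}^{2} 9^k * 8^(2-k).
= 217

217


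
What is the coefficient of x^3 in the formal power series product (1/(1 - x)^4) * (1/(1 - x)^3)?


Combine the factors: (1/(1 - x)^4) * (1/(1 - x)^3) = 1/(1 - x)^7.
Then use 1/(1 - x)^r = sum_{k>=0} C(k + r - 1, r - 1) x^k with r = 7 and k = 3:
C(9, 6) = 84.

84


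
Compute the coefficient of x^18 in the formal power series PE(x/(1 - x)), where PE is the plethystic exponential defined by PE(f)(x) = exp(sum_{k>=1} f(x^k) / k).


For f(x) = x/(1 - x) we have
sum_{k>=1} f(x^k) / k = sum_{k>=1} (1/k) * x^k / (1 - x^k) = sum_{k, m >= 1} x^(k m) / k,
which after exponentiating simplifies to
PE(x/(1 - x)) = prod_{k>=1} 1 / (1 - x^k).
This is the generating function for the partition function p(n), so the coefficient of x^18 is p(18).
Computing p(18) by dynamic programming over parts 1, 2, ..., 18: p(18) = 385.

385


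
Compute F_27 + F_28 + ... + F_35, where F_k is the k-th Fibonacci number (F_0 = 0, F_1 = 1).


Use the identity sum_{k=0}^{N} F_k = F_{N+2} - 1 (which follows from F_{k+2} - F_{k+1} = F_k). Then
sum_{k=27}^{35} F_k = (F_{37} - 1) - (F_{28} - 1) = F_{37} - F_{28}.
Computing: F_{37} = 24157817, F_{28} = 317811, so
Sum = 24157817 - 317811 = 23840006.

23840006


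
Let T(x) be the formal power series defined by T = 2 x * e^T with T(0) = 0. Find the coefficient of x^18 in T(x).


Apply the Lagrange inversion formula: if T = 2 x * phi(T) with phi(t) = e^t, then
[x^n] T = 2^n * (1/n) [t^(n-1)] phi(t)^n = 2^n * (1/n) [t^(n-1)] e^(n t) = 2^n * (1/n) * n^(n-1) / (n-1)! = 2^n * n^(n-1) / n!.
When c = 1 this is the Cayley count of rooted labeled trees on n vertices, divided by n!.
For n = 18: 2^18 * 18^17 / 18! = 262144 * 2185911559738696531968/6402373705728000 = 1332669751402954752/14889875.

1332669751402954752/14889875


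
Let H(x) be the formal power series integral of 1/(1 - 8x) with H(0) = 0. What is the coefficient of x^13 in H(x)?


1/(1 - 8x) = sum_{k>=0} 8^k x^k. Integrating termwise with H(0) = 0:
H(x) = sum_{k>=0} 8^k x^(k+1) / (k+1) = sum_{m>=1} 8^(m-1) x^m / m.
For m = 13: 8^12/13 = 68719476736/13 = 68719476736/13.

68719476736/13


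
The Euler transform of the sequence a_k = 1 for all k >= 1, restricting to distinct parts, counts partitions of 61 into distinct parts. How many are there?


Partitions of 61 into distinct parts can be computed via generating function.
Product (1+x)(1+x^2)(1+x^3)...
The coefficient of x^61 = 12076

12076


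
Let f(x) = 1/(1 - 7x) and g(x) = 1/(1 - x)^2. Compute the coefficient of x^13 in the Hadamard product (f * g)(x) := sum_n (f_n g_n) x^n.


f has coefficients f_k = 7^k. For g = 1/(1 - x)^2 the coefficient is g_k = C(k + 1, 1) = k + 1. The Hadamard coefficient is (f * g)_k = 7^k * (k + 1).
For k = 13: 7^13 * 14 = 96889010407 * 14 = 1356446145698.

1356446145698


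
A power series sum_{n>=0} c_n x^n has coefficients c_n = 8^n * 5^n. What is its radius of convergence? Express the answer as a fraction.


By the root test (Cauchy-Hadamard), the radius is R = 1 / limsup_n |c_n|^(1/n).
Here |c_n|^(1/n) = (8^n * 5^n)^(1/n) = 8 * 5 = 40 for all n.
So R = 1/40 = 1/40.

1/40


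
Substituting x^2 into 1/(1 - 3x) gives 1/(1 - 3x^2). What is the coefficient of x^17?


Since 1/(1 - 3x^2) only has even powers of x,
the coefficient of x^17 (odd) is 0.

0


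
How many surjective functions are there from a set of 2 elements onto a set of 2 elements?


By inclusion-exclusion on which target elements are missed, the number of surjections from an n-set onto a k-set is
surj(n, k) = sum_{j=0}^{k} (-1)^j C(k, j) (k - j)^n.
Equivalently surj(n, k) = k! * S(n, k), where S(n, k) is the Stirling number of the second kind.
For n = 2, k = 2:
S(2, 2) = 1, so
surj = 2! * 1 = 2 * 1 = 2.

2


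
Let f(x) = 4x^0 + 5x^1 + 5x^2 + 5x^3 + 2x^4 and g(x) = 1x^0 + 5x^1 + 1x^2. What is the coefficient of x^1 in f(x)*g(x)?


Cauchy product at x^1:
4*5 + 5*1
= 25

25


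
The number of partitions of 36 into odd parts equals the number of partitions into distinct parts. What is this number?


Computing partitions of 36 into odd parts (1, 3, 5, ...):
Using the generating function prod_{k>=0} 1/(1-x^(2k+1)),
the count is 668

668


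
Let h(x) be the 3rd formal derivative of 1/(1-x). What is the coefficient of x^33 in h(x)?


Differentiating 3 times: d^3/dx^3 [1/(1-x)] = 3!/(1-x)^4.
The expansion 1/(1-x)^4 = sum_{k>=0} C(k+3, 3) x^k, so the coefficient of x^n in 3!/(1-x)^4 is 3! * C(n+3, 3).
For n = 33: 6 * C(36, 3) = 6 * 7140 = 42840

42840


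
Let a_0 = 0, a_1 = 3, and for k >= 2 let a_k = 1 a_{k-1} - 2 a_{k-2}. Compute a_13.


Iterating the recurrence forward:
a_0 = 0
a_1 = 3
a_2 = 1*3 - 2*0 = 3
a_3 = 1*3 - 2*3 = -3
a_4 = 1*-3 - 2*3 = -9
a_5 = 1*-9 - 2*-3 = -3
a_6 = 1*-3 - 2*-9 = 15
a_7 = 1*15 - 2*-3 = 21
a_8 = 1*21 - 2*15 = -9
a_9 = 1*-9 - 2*21 = -51
a_10 = 1*-51 - 2*-9 = -33
a_11 = 1*-33 - 2*-51 = 69
a_12 = 1*69 - 2*-33 = 135
a_13 = 1*135 - 2*69 = -3
So a_13 = -3.

-3


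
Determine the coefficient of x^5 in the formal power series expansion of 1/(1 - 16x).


The geometric series identity gives 1/(1 - c x) = sum_{k>=0} c^k x^k, so the coefficient of x^k is c^k.
Here c = 16 and k = 5.
Computing: 16^5 = 1048576

1048576


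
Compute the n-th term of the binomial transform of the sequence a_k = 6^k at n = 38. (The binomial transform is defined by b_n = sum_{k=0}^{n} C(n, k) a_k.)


With a_k = 6^k, b_n = sum_{k=0}^{n} C(n, k) 6^k = (1 + 6)^n by the binomial theorem.
For n = 38: (1 + 6)^38 = 7^38 = 129934811447123020117172145698449.

129934811447123020117172145698449


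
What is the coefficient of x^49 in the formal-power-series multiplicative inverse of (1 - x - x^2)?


Let the inverse be f(x) = sum_{k>=0} a_k x^k. From f(x) * (1 - x - x^2) = 1 and matching coefficients:
 x^0: a_0 = 1.
 x^1: a_1 - a_0 = 0, so a_1 = 1.
 x^k (k >= 2): a_k - a_{k-1} - a_{k-2} = 0, i.e. a_k = a_{k-1} + a_{k-2}.
This is the Fibonacci-type recurrence shifted so that a_0 = a_1 = 1.
Iterating: a_0=1, a_1=1, a_2=2, a_3=3, a_4=5, a_5=8, a_6=13, a_7=21, a_8=34, a_9=55, ...
a_49 = 12586269025.

12586269025


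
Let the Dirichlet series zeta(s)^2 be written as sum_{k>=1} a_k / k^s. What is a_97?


The Dirichlet convolution of the constant function 1 with itself gives (1 * 1)(k) = sum_{d | k} 1 = d(k), the number of positive divisors of k.
Since zeta(s) = sum_{k>=1} 1/k^s, we have zeta(s)^2 = sum_{k>=1} d(k)/k^s, so a_k = d(k).
For k = 97: the divisors are 1, 97.
Count = 2.

2


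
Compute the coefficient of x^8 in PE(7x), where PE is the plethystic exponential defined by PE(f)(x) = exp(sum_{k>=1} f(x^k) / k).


With f(x) = 7x, the exponent is sum_{k>=1} 7 x^k / k = 7 * (-ln(1 - x)). Exponentiating:
PE(7x) = exp(-7 ln(1 - x)) = 1/(1 - x)^7.
By the negative binomial expansion, [x^n] 1/(1 - x)^7 = C(n + 6, 6).
For n = 8: C(14, 6) = 3003.

3003


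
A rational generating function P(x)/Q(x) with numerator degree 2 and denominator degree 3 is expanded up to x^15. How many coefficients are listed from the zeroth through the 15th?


Expanding up to x^15 gives the coefficients for x^0, x^1, ..., x^15.
That is 15 + 1 = 16 coefficients in total.

16


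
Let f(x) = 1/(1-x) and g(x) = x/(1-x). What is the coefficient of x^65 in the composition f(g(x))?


First simplify the composition: f(g(x)) = 1/(1 - x/(1-x)) = (1-x)/((1-x) - x) = (1-x)/(1-2x).
Now extract the coefficient. Write (1-x)/(1-2x) = 1/(1-2x) - x/(1-2x).
The coefficient of x^n in 1/(1-2x) is 2^n, and in x/(1-2x) is 2^(n-1) (for n >= 1).
So the coefficient of x^65 is 2^65 - 2^64 = 36893488147419103232 - 18446744073709551616 = 18446744073709551616.

18446744073709551616


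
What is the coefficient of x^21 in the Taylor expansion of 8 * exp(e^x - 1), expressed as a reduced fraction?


exp(e^x - 1) = sum_{k>=0} Bell_k x^k / k!, where Bell_k is the k-th Bell number.
So the coefficient of x^21 is 8 * Bell_21 / 21!.
Computing: Bell_21 = 474869816156751 and 21! = 51090942171709440000, giving
8 * 474869816156751/51090942171709440000 = 158289938718917/2128789257154560000.

158289938718917/2128789257154560000


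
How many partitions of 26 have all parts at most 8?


Using the generating function (1-x)^(-1)(1-x^2)^(-1)...(1-x^8)^(-1),
the coefficient of x^26 counts these restricted partitions.
Result = 1297

1297


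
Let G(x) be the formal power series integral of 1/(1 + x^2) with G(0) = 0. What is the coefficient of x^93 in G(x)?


1/(1 + x^2) = sum_{j>=0} (-1)^j x^(2j). Integrating termwise with G(0) = 0:
G(x) = sum_{j>=0} (-1)^j x^(2j+1) / (2j+1) = arctan(x).
Only odd powers are nonzero. For x^93 write 93 = 2*46 + 1, giving
(-1)^46 / 93 = 1/93 = 1/93.

1/93


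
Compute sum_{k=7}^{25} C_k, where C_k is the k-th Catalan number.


C_7 through C_25: 429, 1430, 4862, 16796, 58786, 208012, 742900, 2674440, 9694845, 35357670, 129644790, 477638700, 1767263190, 6564120420, 24466267020, 91482563640, 343059613650, 1289904147324, 4861946401452
Sum = 429 + 1430 + 4862 + 16796 + 58786 + 208012 + 742900 + 2674440 + 9694845 + 35357670 + 129644790 + 477638700 + 1767263190 + 6564120420 + 24466267020 + 91482563640 + 343059613650 + 1289904147324 + 4861946401452
= 6619846420356

6619846420356


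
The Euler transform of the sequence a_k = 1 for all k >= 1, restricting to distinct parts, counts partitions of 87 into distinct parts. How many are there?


Partitions of 87 into distinct parts can be computed via generating function.
Product (1+x)(1+x^2)(1+x^3)...
The coefficient of x^87 = 145578

145578


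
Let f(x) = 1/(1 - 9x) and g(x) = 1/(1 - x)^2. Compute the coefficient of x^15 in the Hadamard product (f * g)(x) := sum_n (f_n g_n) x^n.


f has coefficients f_k = 9^k. For g = 1/(1 - x)^2 the coefficient is g_k = C(k + 1, 1) = k + 1. The Hadamard coefficient is (f * g)_k = 9^k * (k + 1).
For k = 15: 9^15 * 16 = 205891132094649 * 16 = 3294258113514384.

3294258113514384


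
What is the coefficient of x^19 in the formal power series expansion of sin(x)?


The Maclaurin series is sin(t) = sum_{k>=0} (-1)^k t^(2k+1) / (2k+1)!, so substituting t = x, only odd powers of x are nonzero, with coefficient of x^(2k+1) equal to (-1)^k / (2k+1)!.
Write 19 = 2*9 + 1, giving the coefficient (-1)^9 / 19! = -1/121645100408832000 = -1/121645100408832000.

-1/121645100408832000


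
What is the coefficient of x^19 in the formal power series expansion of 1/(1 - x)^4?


The negative binomial / multiset identity is
1/(1 - x)^r = sum_{k>=0} C(k + r - 1, r - 1) x^k.
Here r = 4 and k = 19, so the coefficient is
C(19 + 3, 3) = C(22, 3)
= 1540

1540
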